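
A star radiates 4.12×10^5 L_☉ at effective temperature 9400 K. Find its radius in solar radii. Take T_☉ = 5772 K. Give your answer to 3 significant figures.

242 solar radii

R/R_☉ = √(L/L_☉) / (T/T_☉)² = √(4.12×10^5) / (1.629)²
       = 641.9 / 2.652 = 242.0.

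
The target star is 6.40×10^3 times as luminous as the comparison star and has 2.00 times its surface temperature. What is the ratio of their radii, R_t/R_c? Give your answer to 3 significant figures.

L ∝ R²T⁴ gives R ∝ √L / T², so
R_t/R_c = √(6.40×10^3) / (2.00)² = 80.00 / 4.000 = 20.00.

20.0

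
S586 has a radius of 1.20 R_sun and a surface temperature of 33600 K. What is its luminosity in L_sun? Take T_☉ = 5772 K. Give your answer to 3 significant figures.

L/L_☉ = (R/R_☉)² (T/T_☉)⁴ = (1.20)² × (33600/5772)⁴
       = 1.440 × (5.821)⁴ = 1.440 × 1148 = 1654.

1.65×10^3 L_sun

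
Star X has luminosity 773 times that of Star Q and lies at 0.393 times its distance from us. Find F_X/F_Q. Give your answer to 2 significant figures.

5.0×10^3

F = L/(4πd²), so F_X/F_Q = (L_X/L_Q) / (d_X/d_Q)²
= 773 / (0.393)² = 773 / 0.1544 = 5005.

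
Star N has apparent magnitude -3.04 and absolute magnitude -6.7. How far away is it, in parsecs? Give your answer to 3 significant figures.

m − M = 5 log₁₀(d/10 pc)
-3.04 − (-6.7) = 3.66 = 5 log₁₀(d/10)
d = 10 × 10^(3.66/5) = 10 × 10^0.732 = 53.95 pc.

54.0 pc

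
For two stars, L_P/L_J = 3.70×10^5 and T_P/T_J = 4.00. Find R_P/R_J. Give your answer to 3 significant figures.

L ∝ R²T⁴ gives R ∝ √L / T², so
R_P/R_J = √(3.70×10^5) / (4.00)² = 608.3 / 16.00 = 38.02.

38.0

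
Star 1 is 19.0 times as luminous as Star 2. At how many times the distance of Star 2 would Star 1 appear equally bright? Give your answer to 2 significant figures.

Equal flux requires L_1/d_1² = L_2/d_2², so d_1/d_2 = √(L_1/L_2)
= √(19.0) = 4.359.

4.4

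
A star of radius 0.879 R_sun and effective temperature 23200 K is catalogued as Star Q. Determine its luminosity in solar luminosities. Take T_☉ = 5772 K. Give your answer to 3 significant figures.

202 solar luminosities

L/L_☉ = (R/R_☉)² (T/T_☉)⁴ = (0.879)² × (23200/5772)⁴
       = 0.7726 × (4.019)⁴ = 0.7726 × 261.0 = 201.7.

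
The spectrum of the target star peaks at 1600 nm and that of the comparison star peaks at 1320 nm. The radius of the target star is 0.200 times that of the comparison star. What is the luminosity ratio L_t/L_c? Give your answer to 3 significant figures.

0.0185

Wien's law gives T ∝ 1/λ_max, so T_t/T_c = λ_c/λ_t = 1320/1600 = 0.8250.
Then L ∝ R²T⁴ gives L_t/L_c = (0.200)² × (0.8250)⁴ = 0.04000 × 0.4633 = 0.01853.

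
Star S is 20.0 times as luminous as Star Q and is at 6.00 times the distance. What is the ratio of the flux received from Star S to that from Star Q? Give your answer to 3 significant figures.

0.556

F = L/(4πd²), so F_S/F_Q = (L_S/L_Q) / (d_S/d_Q)²
= 20.0 / (6.00)² = 20.0 / 36.00 = 0.5556.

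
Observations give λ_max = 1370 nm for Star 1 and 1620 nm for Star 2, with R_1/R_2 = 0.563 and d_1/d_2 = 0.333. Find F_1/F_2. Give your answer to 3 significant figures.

5.59

Wien's law: T_1/T_2 = λ_2/λ_1 = 1620/1370 = 1.182.
L_1/L_2 = (R_1/R_2)²(T_1/T_2)⁴ = (0.563)²(1.182)⁴ = 0.6197.
F_1/F_2 = (L_1/L_2)/(d_1/d_2)² = 0.6197/(0.333)² = 5.589.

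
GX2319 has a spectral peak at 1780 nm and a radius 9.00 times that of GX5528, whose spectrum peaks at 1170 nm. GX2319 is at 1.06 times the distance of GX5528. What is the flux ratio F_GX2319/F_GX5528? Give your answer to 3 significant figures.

Wien's law: T_GX2319/T_GX5528 = λ_GX5528/λ_GX2319 = 1170/1780 = 0.6573.
L_GX2319/L_GX5528 = (R_GX2319/R_GX5528)²(T_GX2319/T_GX5528)⁴ = (9.00)²(0.6573)⁴ = 15.12.
F_GX2319/F_GX5528 = (L_GX2319/L_GX5528)/(d_GX2319/d_GX5528)² = 15.12/(1.06)² = 13.46.

13.5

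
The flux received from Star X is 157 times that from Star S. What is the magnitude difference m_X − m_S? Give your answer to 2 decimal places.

m_X − m_S = −2.5 log₁₀(F_X/F_S) = −2.5 log₁₀(157) = −2.5 × (2.196) = -5.490.

-5.49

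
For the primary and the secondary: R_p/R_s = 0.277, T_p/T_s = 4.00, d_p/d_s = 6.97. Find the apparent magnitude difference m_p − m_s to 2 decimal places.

L_p/L_s = (0.277)²(4.00)⁴ = 19.64.
F_p/F_s = (L_p/L_s)/(d_p/d_s)² = 19.64/48.58 = 0.4043.
m_p − m_s = −2.5 log₁₀(0.4043) = 0.98.

0.98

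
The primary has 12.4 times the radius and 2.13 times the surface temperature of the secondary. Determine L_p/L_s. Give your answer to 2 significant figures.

3.2×10^3

From the Stefan–Boltzmann law, L ∝ R²T⁴, so
L_p/L_s = (R_p/R_s)² (T_p/T_s)⁴ = (12.4)² × (2.13)⁴ = 153.8 × 20.58 = 3165.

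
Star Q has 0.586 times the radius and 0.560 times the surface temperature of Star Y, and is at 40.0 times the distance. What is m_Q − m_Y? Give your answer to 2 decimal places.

11.69

L_Q/L_Y = (0.586)²(0.560)⁴ = 0.03377.
F_Q/F_Y = (L_Q/L_Y)/(d_Q/d_Y)² = 0.03377/1600 = 2.111×10^-5.
m_Q − m_Y = −2.5 log₁₀(2.111×10^-5) = 11.69.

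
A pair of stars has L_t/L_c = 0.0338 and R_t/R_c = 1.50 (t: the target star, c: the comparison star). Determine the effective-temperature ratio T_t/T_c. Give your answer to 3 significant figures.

L ∝ R²T⁴ gives T ∝ (L/R²)^(1/4), so
T_t/T_c = (0.0338 / 1.50²)^(1/4) = (0.01502)^(1/4) = 0.3501.

0.350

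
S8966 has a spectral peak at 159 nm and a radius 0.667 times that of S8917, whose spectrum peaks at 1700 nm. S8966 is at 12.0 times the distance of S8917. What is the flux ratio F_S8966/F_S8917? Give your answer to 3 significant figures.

Wien's law: T_S8966/T_S8917 = λ_S8917/λ_S8966 = 1700/159 = 10.69.
L_S8966/L_S8917 = (R_S8966/R_S8917)²(T_S8966/T_S8917)⁴ = (0.667)²(10.69)⁴ = 5814.
F_S8966/F_S8917 = (L_S8966/L_S8917)/(d_S8966/d_S8917)² = 5814/(12.0)² = 40.37.

40.4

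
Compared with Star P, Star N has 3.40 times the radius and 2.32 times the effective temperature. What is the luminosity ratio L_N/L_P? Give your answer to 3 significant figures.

From the Stefan–Boltzmann law, L ∝ R²T⁴, so
L_N/L_P = (R_N/R_P)² (T_N/T_P)⁴ = (3.40)² × (2.32)⁴ = 11.56 × 28.97 = 334.9.

335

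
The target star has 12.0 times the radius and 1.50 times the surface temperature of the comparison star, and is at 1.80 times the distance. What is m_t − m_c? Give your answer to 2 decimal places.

L_t/L_c = (12.0)²(1.50)⁴ = 729.0.
F_t/F_c = (L_t/L_c)/(d_t/d_c)² = 729.0/3.240 = 225.0.
m_t − m_c = −2.5 log₁₀(225.0) = -5.88.

-5.88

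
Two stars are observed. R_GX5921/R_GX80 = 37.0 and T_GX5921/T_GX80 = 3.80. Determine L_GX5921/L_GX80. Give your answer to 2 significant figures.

2.9×10^5

From the Stefan–Boltzmann law, L ∝ R²T⁴, so
L_GX5921/L_GX80 = (R_GX5921/R_GX80)² (T_GX5921/T_GX80)⁴ = (37.0)² × (3.80)⁴ = 1369 × 208.5 = 2.855×10^5.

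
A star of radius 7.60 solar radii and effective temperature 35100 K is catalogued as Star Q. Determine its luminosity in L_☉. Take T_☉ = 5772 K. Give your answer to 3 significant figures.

7.90×10^4 L_☉

L/L_☉ = (R/R_☉)² (T/T_☉)⁴ = (7.60)² × (35100/5772)⁴
       = 57.76 × (6.081)⁴ = 57.76 × 1367 = 7.899×10^4.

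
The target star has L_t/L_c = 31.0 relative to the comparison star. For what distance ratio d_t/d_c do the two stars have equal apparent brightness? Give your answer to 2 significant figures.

5.6

Equal flux requires L_t/d_t² = L_c/d_c², so d_t/d_c = √(L_t/L_c)
= √(31.0) = 5.568.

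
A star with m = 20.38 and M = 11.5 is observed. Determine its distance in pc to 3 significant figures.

597 pc

m − M = 5 log₁₀(d/10 pc)
20.38 − (11.5) = 8.88 = 5 log₁₀(d/10)
d = 10 × 10^(8.88/5) = 10 × 10^1.776 = 597.0 pc.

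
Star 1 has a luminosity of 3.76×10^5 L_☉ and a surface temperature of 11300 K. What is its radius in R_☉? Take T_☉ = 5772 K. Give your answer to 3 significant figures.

160 R_☉

R/R_☉ = √(L/L_☉) / (T/T_☉)² = √(3.76×10^5) / (1.958)²
       = 613.2 / 3.833 = 160.0.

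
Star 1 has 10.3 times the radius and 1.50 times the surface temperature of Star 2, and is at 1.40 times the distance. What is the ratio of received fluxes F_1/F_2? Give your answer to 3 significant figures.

L_1/L_2 = (R_1/R_2)²(T_1/T_2)⁴ = (10.3)² × (1.50)⁴ = 537.1.
F_1/F_2 = (L_1/L_2)/(d_1/d_2)² = 537.1 / (1.40)² = 274.0.

274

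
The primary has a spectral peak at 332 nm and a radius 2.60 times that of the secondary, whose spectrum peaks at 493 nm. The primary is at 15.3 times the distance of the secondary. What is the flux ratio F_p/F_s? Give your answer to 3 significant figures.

0.140

Wien's law: T_p/T_s = λ_s/λ_p = 493/332 = 1.485.
L_p/L_s = (R_p/R_s)²(T_p/T_s)⁴ = (2.60)²(1.485)⁴ = 32.87.
F_p/F_s = (L_p/L_s)/(d_p/d_s)² = 32.87/(15.3)² = 0.1404.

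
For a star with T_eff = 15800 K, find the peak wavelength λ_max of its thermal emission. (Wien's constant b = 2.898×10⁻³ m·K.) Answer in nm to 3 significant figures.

λ_max = b/T = 2.898×10⁻³ / 15800 = 1.83×10^-7 m = 183.4 nm.

183 nm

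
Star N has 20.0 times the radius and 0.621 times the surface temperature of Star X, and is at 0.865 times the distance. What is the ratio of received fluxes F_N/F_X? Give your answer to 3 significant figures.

L_N/L_X = (R_N/R_X)²(T_N/T_X)⁴ = (20.0)² × (0.621)⁴ = 59.49.
F_N/F_X = (L_N/L_X)/(d_N/d_X)² = 59.49 / (0.865)² = 79.50.

79.5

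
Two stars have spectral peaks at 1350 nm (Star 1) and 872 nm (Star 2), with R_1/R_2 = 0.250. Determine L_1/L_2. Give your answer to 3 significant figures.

Wien's law gives T ∝ 1/λ_max, so T_1/T_2 = λ_2/λ_1 = 872/1350 = 0.6459.
Then L ∝ R²T⁴ gives L_1/L_2 = (0.250)² × (0.6459)⁴ = 0.06250 × 0.1741 = 0.01088.

0.0109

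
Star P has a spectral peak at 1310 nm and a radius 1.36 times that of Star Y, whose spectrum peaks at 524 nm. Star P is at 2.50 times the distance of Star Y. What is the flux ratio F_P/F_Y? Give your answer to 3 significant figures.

0.00758

Wien's law: T_P/T_Y = λ_Y/λ_P = 524/1310 = 0.4000.
L_P/L_Y = (R_P/R_Y)²(T_P/T_Y)⁴ = (1.36)²(0.4000)⁴ = 0.04735.
F_P/F_Y = (L_P/L_Y)/(d_P/d_Y)² = 0.04735/(2.50)² = 0.007576.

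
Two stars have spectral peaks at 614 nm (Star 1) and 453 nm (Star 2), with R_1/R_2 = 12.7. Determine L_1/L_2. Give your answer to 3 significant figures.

Wien's law gives T ∝ 1/λ_max, so T_1/T_2 = λ_2/λ_1 = 453/614 = 0.7378.
Then L ∝ R²T⁴ gives L_1/L_2 = (12.7)² × (0.7378)⁴ = 161.3 × 0.2963 = 47.79.

47.8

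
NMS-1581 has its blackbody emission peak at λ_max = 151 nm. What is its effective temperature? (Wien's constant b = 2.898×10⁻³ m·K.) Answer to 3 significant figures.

T = b/λ_max = 2.898×10⁻³ / (151×10⁻⁹) = 1.919×10^4 K.

1.92×10^4 K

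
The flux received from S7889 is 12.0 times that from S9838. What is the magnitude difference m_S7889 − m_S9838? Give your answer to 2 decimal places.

m_S7889 − m_S9838 = −2.5 log₁₀(F_S7889/F_S9838) = −2.5 log₁₀(12.0) = −2.5 × (1.079) = -2.698.

-2.70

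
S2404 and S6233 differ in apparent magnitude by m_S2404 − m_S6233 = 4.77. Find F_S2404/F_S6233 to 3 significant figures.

F_S2404/F_S6233 = 10^(−(m_S2404 − m_S6233)/2.5) = 10^(-4.77/2.5) = 10^-1.908 = 0.01236.

0.0124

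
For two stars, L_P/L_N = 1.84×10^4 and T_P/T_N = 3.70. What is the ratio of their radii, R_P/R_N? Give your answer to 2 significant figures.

L ∝ R²T⁴ gives R ∝ √L / T², so
R_P/R_N = √(1.84×10^4) / (3.70)² = 135.6 / 13.69 = 9.908.

9.9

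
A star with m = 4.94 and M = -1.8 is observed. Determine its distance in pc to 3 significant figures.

m − M = 5 log₁₀(d/10 pc)
4.94 − (-1.8) = 6.74 = 5 log₁₀(d/10)
d = 10 × 10^(6.74/5) = 10 × 10^1.348 = 222.8 pc.

223 pc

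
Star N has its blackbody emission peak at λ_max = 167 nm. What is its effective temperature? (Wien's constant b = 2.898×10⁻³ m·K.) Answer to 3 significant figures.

1.74×10^4 K

T = b/λ_max = 2.898×10⁻³ / (167×10⁻⁹) = 1.735×10^4 K.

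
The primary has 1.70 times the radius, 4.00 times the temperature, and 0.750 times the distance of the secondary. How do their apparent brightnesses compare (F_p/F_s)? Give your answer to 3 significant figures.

L_p/L_s = (R_p/R_s)²(T_p/T_s)⁴ = (1.70)² × (4.00)⁴ = 739.8.
F_p/F_s = (L_p/L_s)/(d_p/d_s)² = 739.8 / (0.750)² = 1315.

1.32×10^3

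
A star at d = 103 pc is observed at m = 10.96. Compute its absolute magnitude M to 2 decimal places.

M = m − 5 log₁₀(d/10 pc) = 10.96 − 5 log₁₀(103/10)
  = 10.96 − 5 × 1.013 = 10.96 − 5.06 = 5.90.

5.90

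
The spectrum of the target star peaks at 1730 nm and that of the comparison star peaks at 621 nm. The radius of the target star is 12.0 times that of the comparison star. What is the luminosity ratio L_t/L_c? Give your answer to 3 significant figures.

Wien's law gives T ∝ 1/λ_max, so T_t/T_c = λ_c/λ_t = 621/1730 = 0.3590.
Then L ∝ R²T⁴ gives L_t/L_c = (12.0)² × (0.3590)⁴ = 144.0 × 0.01660 = 2.391.

2.39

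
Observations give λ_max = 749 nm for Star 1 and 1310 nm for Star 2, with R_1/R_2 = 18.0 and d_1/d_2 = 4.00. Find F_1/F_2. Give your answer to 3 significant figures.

189

Wien's law: T_1/T_2 = λ_2/λ_1 = 1310/749 = 1.749.
L_1/L_2 = (R_1/R_2)²(T_1/T_2)⁴ = (18.0)²(1.749)⁴ = 3032.
F_1/F_2 = (L_1/L_2)/(d_1/d_2)² = 3032/(4.00)² = 189.5.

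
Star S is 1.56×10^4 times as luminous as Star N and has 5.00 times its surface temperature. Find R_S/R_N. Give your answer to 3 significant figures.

5.00

L ∝ R²T⁴ gives R ∝ √L / T², so
R_S/R_N = √(1.56×10^4) / (5.00)² = 124.9 / 25.00 = 4.996.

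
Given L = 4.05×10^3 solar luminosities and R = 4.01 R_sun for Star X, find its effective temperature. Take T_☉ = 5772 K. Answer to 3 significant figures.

2.30×10^4 K

T/T_☉ = (L/L_☉)^(1/4) / (R/R_☉)^(1/2)
T = 5772 × (4.05×10^3)^(1/4) / √(4.01) = 5772 × 7.977 / 2.002 = 2.299×10^4 K.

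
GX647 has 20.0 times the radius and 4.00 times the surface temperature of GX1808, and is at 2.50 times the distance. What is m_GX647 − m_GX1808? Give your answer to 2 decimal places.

L_GX647/L_GX1808 = (20.0)²(4.00)⁴ = 1.024×10^5.
F_GX647/F_GX1808 = (L_GX647/L_GX1808)/(d_GX647/d_GX1808)² = 1.024×10^5/6.250 = 1.638×10^4.
m_GX647 − m_GX1808 = −2.5 log₁₀(1.638×10^4) = -10.54.

-10.54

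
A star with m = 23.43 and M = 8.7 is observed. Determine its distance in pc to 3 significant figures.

8.83×10^3 pc

m − M = 5 log₁₀(d/10 pc)
23.43 − (8.7) = 14.73 = 5 log₁₀(d/10)
d = 10 × 10^(14.73/5) = 10 × 10^2.946 = 8831 pc.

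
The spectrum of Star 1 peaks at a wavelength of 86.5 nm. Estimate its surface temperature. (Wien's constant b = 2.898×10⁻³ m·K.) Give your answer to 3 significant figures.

3.35×10^4 K

T = b/λ_max = 2.898×10⁻³ / (86.5×10⁻⁹) = 3.350×10^4 K.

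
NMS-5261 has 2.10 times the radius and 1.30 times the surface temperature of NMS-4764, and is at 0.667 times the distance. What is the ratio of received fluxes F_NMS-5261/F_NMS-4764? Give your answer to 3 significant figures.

L_NMS-5261/L_NMS-4764 = (R_NMS-5261/R_NMS-4764)²(T_NMS-5261/T_NMS-4764)⁴ = (2.10)² × (1.30)⁴ = 12.60.
F_NMS-5261/F_NMS-4764 = (L_NMS-5261/L_NMS-4764)/(d_NMS-5261/d_NMS-4764)² = 12.60 / (0.667)² = 28.31.

28.3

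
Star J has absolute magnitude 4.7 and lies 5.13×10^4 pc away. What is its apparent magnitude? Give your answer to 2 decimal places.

23.25

m = M + 5 log₁₀(d/10 pc) = 4.7 + 5 log₁₀(5.13×10^4/10)
  = 4.7 + 5 × 3.710 = 4.7 + 18.55 = 23.25.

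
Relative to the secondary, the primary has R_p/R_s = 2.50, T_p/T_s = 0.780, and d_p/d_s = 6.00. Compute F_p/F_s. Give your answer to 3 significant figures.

L_p/L_s = (R_p/R_s)²(T_p/T_s)⁴ = (2.50)² × (0.780)⁴ = 2.313.
F_p/F_s = (L_p/L_s)/(d_p/d_s)² = 2.313 / (6.00)² = 0.06426.

0.0643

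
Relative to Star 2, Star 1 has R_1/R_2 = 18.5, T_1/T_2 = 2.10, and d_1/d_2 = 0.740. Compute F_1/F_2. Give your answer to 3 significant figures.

L_1/L_2 = (R_1/R_2)²(T_1/T_2)⁴ = (18.5)² × (2.10)⁴ = 6656.
F_1/F_2 = (L_1/L_2)/(d_1/d_2)² = 6656 / (0.740)² = 1.216×10^4.

1.22×10^4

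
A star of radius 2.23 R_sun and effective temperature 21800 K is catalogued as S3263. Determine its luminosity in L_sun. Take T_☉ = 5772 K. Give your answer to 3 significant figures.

L/L_☉ = (R/R_☉)² (T/T_☉)⁴ = (2.23)² × (21800/5772)⁴
       = 4.973 × (3.777)⁴ = 4.973 × 203.5 = 1012.

1.01×10^3 L_sun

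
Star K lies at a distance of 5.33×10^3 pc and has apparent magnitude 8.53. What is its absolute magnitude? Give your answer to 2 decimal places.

M = m − 5 log₁₀(d/10 pc) = 8.53 − 5 log₁₀(5.33×10^3/10)
  = 8.53 − 5 × 2.727 = 8.53 − 13.63 = -5.10.

-5.10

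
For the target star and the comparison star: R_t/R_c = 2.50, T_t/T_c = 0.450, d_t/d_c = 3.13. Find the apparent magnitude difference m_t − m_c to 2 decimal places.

L_t/L_c = (2.50)²(0.450)⁴ = 0.2563.
F_t/F_c = (L_t/L_c)/(d_t/d_c)² = 0.2563/9.797 = 0.02616.
m_t − m_c = −2.5 log₁₀(0.02616) = 3.96.

3.96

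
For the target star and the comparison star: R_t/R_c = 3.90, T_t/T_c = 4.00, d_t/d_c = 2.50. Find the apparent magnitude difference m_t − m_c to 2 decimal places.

-6.99

L_t/L_c = (3.90)²(4.00)⁴ = 3894.
F_t/F_c = (L_t/L_c)/(d_t/d_c)² = 3894/6.250 = 623.0.
m_t − m_c = −2.5 log₁₀(623.0) = -6.99.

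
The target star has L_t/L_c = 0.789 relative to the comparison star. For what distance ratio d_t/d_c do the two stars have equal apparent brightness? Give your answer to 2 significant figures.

Equal flux requires L_t/d_t² = L_c/d_c², so d_t/d_c = √(L_t/L_c)
= √(0.789) = 0.8883.

0.89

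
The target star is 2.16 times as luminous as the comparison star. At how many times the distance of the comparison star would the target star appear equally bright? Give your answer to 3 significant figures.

Equal flux requires L_t/d_t² = L_c/d_c², so d_t/d_c = √(L_t/L_c)
= √(2.16) = 1.470.

1.47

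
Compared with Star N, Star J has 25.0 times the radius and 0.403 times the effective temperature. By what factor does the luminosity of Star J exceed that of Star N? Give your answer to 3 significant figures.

From the Stefan–Boltzmann law, L ∝ R²T⁴, so
L_J/L_N = (R_J/R_N)² (T_J/T_N)⁴ = (25.0)² × (0.403)⁴ = 625.0 × 0.02638 = 16.49.

16.5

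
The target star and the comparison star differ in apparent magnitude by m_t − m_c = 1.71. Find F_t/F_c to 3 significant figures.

0.207

F_t/F_c = 10^(−(m_t − m_c)/2.5) = 10^(-1.71/2.5) = 10^-0.684 = 0.2070.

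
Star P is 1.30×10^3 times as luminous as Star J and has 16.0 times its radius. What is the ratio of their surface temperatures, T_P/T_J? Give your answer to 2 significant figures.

1.5

L ∝ R²T⁴ gives T ∝ (L/R²)^(1/4), so
T_P/T_J = (1.30×10^3 / 16.0²)^(1/4) = (5.078)^(1/4) = 1.501.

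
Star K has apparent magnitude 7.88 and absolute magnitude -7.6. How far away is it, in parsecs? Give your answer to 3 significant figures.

m − M = 5 log₁₀(d/10 pc)
7.88 − (-7.6) = 15.48 = 5 log₁₀(d/10)
d = 10 × 10^(15.48/5) = 10 × 10^3.096 = 1.247×10^4 pc.

1.25×10^4 pc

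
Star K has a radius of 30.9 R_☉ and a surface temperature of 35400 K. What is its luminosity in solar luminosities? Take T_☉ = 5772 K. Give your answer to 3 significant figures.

L/L_☉ = (R/R_☉)² (T/T_☉)⁴ = (30.9)² × (35400/5772)⁴
       = 954.8 × (6.133)⁴ = 954.8 × 1415 = 1.351×10^6.

1.35×10^6 solar luminosities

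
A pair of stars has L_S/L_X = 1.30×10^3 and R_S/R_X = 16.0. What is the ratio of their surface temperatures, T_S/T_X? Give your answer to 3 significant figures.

L ∝ R²T⁴ gives T ∝ (L/R²)^(1/4), so
T_S/T_X = (1.30×10^3 / 16.0²)^(1/4) = (5.078)^(1/4) = 1.501.

1.50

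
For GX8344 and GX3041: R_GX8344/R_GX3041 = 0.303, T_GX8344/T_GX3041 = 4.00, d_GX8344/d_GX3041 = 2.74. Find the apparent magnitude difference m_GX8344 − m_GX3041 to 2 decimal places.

L_GX8344/L_GX3041 = (0.303)²(4.00)⁴ = 23.50.
F_GX8344/F_GX3041 = (L_GX8344/L_GX3041)/(d_GX8344/d_GX3041)² = 23.50/7.508 = 3.131.
m_GX8344 − m_GX3041 = −2.5 log₁₀(3.131) = -1.24.

-1.24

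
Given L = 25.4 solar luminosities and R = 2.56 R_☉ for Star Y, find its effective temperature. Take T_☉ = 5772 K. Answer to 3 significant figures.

T/T_☉ = (L/L_☉)^(1/4) / (R/R_☉)^(1/2)
T = 5772 × (25.4)^(1/4) / √(2.56) = 5772 × 2.245 / 1.600 = 8099 K.

8.10×10^3 K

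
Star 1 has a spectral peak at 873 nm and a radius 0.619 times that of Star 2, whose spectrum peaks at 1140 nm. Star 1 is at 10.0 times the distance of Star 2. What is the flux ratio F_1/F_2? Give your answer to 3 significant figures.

0.0111

Wien's law: T_1/T_2 = λ_2/λ_1 = 1140/873 = 1.306.
L_1/L_2 = (R_1/R_2)²(T_1/T_2)⁴ = (0.619)²(1.306)⁴ = 1.114.
F_1/F_2 = (L_1/L_2)/(d_1/d_2)² = 1.114/(10.0)² = 0.01114.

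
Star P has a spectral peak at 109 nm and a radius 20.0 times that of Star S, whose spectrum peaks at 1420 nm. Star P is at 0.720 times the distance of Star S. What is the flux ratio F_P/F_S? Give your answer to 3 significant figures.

Wien's law: T_P/T_S = λ_S/λ_P = 1420/109 = 13.03.
L_P/L_S = (R_P/R_S)²(T_P/T_S)⁴ = (20.0)²(13.03)⁴ = 1.152×10^7.
F_P/F_S = (L_P/L_S)/(d_P/d_S)² = 1.152×10^7/(0.720)² = 2.223×10^7.

2.22×10^7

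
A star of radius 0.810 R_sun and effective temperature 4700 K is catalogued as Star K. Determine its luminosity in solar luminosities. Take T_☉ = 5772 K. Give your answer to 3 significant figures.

L/L_☉ = (R/R_☉)² (T/T_☉)⁴ = (0.810)² × (4700/5772)⁴
       = 0.6561 × (0.8143)⁴ = 0.6561 × 0.4396 = 0.2884.

0.288 solar luminosities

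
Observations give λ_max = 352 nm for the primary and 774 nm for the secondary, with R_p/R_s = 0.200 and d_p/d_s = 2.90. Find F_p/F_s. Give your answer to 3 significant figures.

0.111

Wien's law: T_p/T_s = λ_s/λ_p = 774/352 = 2.199.
L_p/L_s = (R_p/R_s)²(T_p/T_s)⁴ = (0.200)²(2.199)⁴ = 0.9351.
F_p/F_s = (L_p/L_s)/(d_p/d_s)² = 0.9351/(2.90)² = 0.1112.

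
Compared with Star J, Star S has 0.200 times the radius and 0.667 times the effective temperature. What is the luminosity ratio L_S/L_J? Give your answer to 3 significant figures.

From the Stefan–Boltzmann law, L ∝ R²T⁴, so
L_S/L_J = (R_S/R_J)² (T_S/T_J)⁴ = (0.200)² × (0.667)⁴ = 0.04000 × 0.1979 = 0.007917.

0.00792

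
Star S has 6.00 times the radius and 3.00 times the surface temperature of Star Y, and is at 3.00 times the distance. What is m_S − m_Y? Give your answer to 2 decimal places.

-6.28

L_S/L_Y = (6.00)²(3.00)⁴ = 2916.
F_S/F_Y = (L_S/L_Y)/(d_S/d_Y)² = 2916/9.000 = 324.0.
m_S − m_Y = −2.5 log₁₀(324.0) = -6.28.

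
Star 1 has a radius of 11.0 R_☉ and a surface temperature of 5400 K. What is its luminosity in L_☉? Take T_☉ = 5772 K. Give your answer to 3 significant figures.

92.7 L_☉

L/L_☉ = (R/R_☉)² (T/T_☉)⁴ = (11.0)² × (5400/5772)⁴
       = 121.0 × (0.9356)⁴ = 121.0 × 0.7661 = 92.69.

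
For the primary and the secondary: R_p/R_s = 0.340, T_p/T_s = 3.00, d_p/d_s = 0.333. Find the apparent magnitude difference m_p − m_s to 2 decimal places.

L_p/L_s = (0.340)²(3.00)⁴ = 9.364.
F_p/F_s = (L_p/L_s)/(d_p/d_s)² = 9.364/0.1109 = 84.44.
m_p − m_s = −2.5 log₁₀(84.44) = -4.82.

-4.82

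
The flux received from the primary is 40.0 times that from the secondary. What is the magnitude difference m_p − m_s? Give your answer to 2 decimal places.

-4.01

m_p − m_s = −2.5 log₁₀(F_p/F_s) = −2.5 log₁₀(40.0) = −2.5 × (1.602) = -4.005.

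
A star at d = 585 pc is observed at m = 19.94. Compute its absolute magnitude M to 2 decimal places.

11.10

M = m − 5 log₁₀(d/10 pc) = 19.94 − 5 log₁₀(585/10)
  = 19.94 − 5 × 1.767 = 19.94 − 8.84 = 11.10.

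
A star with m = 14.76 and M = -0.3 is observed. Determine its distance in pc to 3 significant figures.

m − M = 5 log₁₀(d/10 pc)
14.76 − (-0.3) = 15.06 = 5 log₁₀(d/10)
d = 10 × 10^(15.06/5) = 10 × 10^3.012 = 1.028×10^4 pc.

1.03×10^4 pc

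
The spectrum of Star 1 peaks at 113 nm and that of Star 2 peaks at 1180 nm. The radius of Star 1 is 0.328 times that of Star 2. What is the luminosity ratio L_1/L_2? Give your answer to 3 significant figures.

Wien's law gives T ∝ 1/λ_max, so T_1/T_2 = λ_2/λ_1 = 1180/113 = 10.44.
Then L ∝ R²T⁴ gives L_1/L_2 = (0.328)² × (10.44)⁴ = 0.1076 × 1.189×10^4 = 1279.

1.28×10^3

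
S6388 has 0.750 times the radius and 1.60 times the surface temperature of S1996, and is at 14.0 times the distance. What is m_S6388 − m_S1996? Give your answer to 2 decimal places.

4.31

L_S6388/L_S1996 = (0.750)²(1.60)⁴ = 3.686.
F_S6388/F_S1996 = (L_S6388/L_S1996)/(d_S6388/d_S1996)² = 3.686/196.0 = 0.01881.
m_S6388 − m_S1996 = −2.5 log₁₀(0.01881) = 4.31.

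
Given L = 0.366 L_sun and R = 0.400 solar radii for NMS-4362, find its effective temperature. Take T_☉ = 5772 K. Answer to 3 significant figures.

7.10×10^3 K

T/T_☉ = (L/L_☉)^(1/4) / (R/R_☉)^(1/2)
T = 5772 × (0.366)^(1/4) / √(0.400) = 5772 × 0.7778 / 0.6325 = 7099 K.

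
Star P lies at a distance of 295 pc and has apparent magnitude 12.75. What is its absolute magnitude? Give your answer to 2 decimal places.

M = m − 5 log₁₀(d/10 pc) = 12.75 − 5 log₁₀(295/10)
  = 12.75 − 5 × 1.470 = 12.75 − 7.35 = 5.40.

5.40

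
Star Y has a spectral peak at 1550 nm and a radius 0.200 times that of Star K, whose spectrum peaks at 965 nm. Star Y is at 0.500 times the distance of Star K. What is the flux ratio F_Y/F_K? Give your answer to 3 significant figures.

Wien's law: T_Y/T_K = λ_K/λ_Y = 965/1550 = 0.6226.
L_Y/L_K = (R_Y/R_K)²(T_Y/T_K)⁴ = (0.200)²(0.6226)⁴ = 0.006010.
F_Y/F_K = (L_Y/L_K)/(d_Y/d_K)² = 0.006010/(0.500)² = 0.02404.

0.0240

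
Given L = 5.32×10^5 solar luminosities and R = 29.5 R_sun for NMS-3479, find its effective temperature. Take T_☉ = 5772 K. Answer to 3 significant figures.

T/T_☉ = (L/L_☉)^(1/4) / (R/R_☉)^(1/2)
T = 5772 × (5.32×10^5)^(1/4) / √(29.5) = 5772 × 27.01 / 5.431 = 2.870×10^4 K.

2.87×10^4 K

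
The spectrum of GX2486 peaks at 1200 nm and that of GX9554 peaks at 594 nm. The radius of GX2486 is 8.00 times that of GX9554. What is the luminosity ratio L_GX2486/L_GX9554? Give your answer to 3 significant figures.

3.84

Wien's law gives T ∝ 1/λ_max, so T_GX2486/T_GX9554 = λ_GX9554/λ_GX2486 = 594/1200 = 0.4950.
Then L ∝ R²T⁴ gives L_GX2486/L_GX9554 = (8.00)² × (0.4950)⁴ = 64.00 × 0.06004 = 3.842.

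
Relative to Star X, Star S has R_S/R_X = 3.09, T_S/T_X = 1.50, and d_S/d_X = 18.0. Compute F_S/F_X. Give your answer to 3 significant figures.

L_S/L_X = (R_S/R_X)²(T_S/T_X)⁴ = (3.09)² × (1.50)⁴ = 48.34.
F_S/F_X = (L_S/L_X)/(d_S/d_X)² = 48.34 / (18.0)² = 0.1492.

0.149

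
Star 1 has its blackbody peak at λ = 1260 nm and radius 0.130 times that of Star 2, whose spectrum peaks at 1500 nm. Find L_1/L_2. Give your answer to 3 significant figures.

0.0339

Wien's law gives T ∝ 1/λ_max, so T_1/T_2 = λ_2/λ_1 = 1500/1260 = 1.190.
Then L ∝ R²T⁴ gives L_1/L_2 = (0.130)² × (1.190)⁴ = 0.01690 × 2.009 = 0.03394.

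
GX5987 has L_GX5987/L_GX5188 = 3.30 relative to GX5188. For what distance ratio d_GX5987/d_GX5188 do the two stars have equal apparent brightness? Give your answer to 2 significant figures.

Equal flux requires L_GX5987/d_GX5987² = L_GX5188/d_GX5188², so d_GX5987/d_GX5188 = √(L_GX5987/L_GX5188)
= √(3.30) = 1.817.

1.8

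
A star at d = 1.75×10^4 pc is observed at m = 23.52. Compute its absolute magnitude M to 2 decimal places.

7.30

M = m − 5 log₁₀(d/10 pc) = 23.52 − 5 log₁₀(1.75×10^4/10)
  = 23.52 − 5 × 3.243 = 23.52 − 16.22 = 7.30.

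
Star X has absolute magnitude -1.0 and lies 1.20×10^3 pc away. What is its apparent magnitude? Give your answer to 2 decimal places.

9.40

m = M + 5 log₁₀(d/10 pc) = -1.0 + 5 log₁₀(1.20×10^3/10)
  = -1.0 + 5 × 2.079 = -1.0 + 10.40 = 9.40.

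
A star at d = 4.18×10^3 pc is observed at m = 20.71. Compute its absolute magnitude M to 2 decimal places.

M = m − 5 log₁₀(d/10 pc) = 20.71 − 5 log₁₀(4.18×10^3/10)
  = 20.71 − 5 × 2.621 = 20.71 − 13.11 = 7.60.

7.60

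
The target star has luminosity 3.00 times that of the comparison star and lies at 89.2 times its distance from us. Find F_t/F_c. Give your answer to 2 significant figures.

F = L/(4πd²), so F_t/F_c = (L_t/L_c) / (d_t/d_c)²
= 3.00 / (89.2)² = 3.00 / 7957 = 3.770×10^-4.

3.8×10^-4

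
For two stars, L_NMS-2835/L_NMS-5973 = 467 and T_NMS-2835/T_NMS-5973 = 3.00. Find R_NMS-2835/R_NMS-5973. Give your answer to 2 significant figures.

2.4

L ∝ R²T⁴ gives R ∝ √L / T², so
R_NMS-2835/R_NMS-5973 = √(467) / (3.00)² = 21.61 / 9.000 = 2.401.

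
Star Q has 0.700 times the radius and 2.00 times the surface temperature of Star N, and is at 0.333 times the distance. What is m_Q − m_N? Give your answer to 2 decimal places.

-4.62

L_Q/L_N = (0.700)²(2.00)⁴ = 7.840.
F_Q/F_N = (L_Q/L_N)/(d_Q/d_N)² = 7.840/0.1109 = 70.70.
m_Q − m_N = −2.5 log₁₀(70.70) = -4.62.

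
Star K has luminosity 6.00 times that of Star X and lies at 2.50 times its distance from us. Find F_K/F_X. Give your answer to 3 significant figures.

F = L/(4πd²), so F_K/F_X = (L_K/L_X) / (d_K/d_X)²
= 6.00 / (2.50)² = 6.00 / 6.250 = 0.9600.

0.960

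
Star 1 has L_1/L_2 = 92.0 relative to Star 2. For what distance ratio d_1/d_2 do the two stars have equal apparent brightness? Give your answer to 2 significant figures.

9.6

Equal flux requires L_1/d_1² = L_2/d_2², so d_1/d_2 = √(L_1/L_2)
= √(92.0) = 9.592.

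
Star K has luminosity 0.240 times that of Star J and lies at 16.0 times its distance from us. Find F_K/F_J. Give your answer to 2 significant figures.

9.4×10^-4

F = L/(4πd²), so F_K/F_J = (L_K/L_J) / (d_K/d_J)²
= 0.240 / (16.0)² = 0.240 / 256.0 = 9.375×10^-4.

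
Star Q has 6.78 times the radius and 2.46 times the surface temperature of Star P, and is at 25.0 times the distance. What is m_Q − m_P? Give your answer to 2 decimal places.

L_Q/L_P = (6.78)²(2.46)⁴ = 1683.
F_Q/F_P = (L_Q/L_P)/(d_Q/d_P)² = 1683/625.0 = 2.694.
m_Q − m_P = −2.5 log₁₀(2.694) = -1.08.

-1.08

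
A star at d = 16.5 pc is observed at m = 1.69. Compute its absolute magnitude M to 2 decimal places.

M = m − 5 log₁₀(d/10 pc) = 1.69 − 5 log₁₀(16.5/10)
  = 1.69 − 5 × 0.217 = 1.69 − 1.09 = 0.60.

0.60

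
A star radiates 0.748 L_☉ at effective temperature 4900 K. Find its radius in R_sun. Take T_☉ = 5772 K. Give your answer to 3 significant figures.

1.20 R_sun

R/R_☉ = √(L/L_☉) / (T/T_☉)² = √(0.748) / (0.8489)²
       = 0.8649 / 0.7207 = 1.200.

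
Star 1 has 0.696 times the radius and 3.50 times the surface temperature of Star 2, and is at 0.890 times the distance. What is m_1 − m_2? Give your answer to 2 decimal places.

-4.91

L_1/L_2 = (0.696)²(3.50)⁴ = 72.69.
F_1/F_2 = (L_1/L_2)/(d_1/d_2)² = 72.69/0.7921 = 91.77.
m_1 − m_2 = −2.5 log₁₀(91.77) = -4.91.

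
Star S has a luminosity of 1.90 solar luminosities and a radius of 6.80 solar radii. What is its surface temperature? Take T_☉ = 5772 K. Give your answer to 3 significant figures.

T/T_☉ = (L/L_☉)^(1/4) / (R/R_☉)^(1/2)
T = 5772 × (1.90)^(1/4) / √(6.80) = 5772 × 1.174 / 2.608 = 2599 K.

2.60×10^3 K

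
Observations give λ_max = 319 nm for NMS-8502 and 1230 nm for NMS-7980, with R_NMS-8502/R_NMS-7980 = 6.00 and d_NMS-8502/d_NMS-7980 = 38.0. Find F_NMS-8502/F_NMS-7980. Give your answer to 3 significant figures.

5.51

Wien's law: T_NMS-8502/T_NMS-7980 = λ_NMS-7980/λ_NMS-8502 = 1230/319 = 3.856.
L_NMS-8502/L_NMS-7980 = (R_NMS-8502/R_NMS-7980)²(T_NMS-8502/T_NMS-7980)⁴ = (6.00)²(3.856)⁴ = 7957.
F_NMS-8502/F_NMS-7980 = (L_NMS-8502/L_NMS-7980)/(d_NMS-8502/d_NMS-7980)² = 7957/(38.0)² = 5.511.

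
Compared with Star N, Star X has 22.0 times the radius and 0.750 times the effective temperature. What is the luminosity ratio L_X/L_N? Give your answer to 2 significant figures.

From the Stefan–Boltzmann law, L ∝ R²T⁴, so
L_X/L_N = (R_X/R_N)² (T_X/T_N)⁴ = (22.0)² × (0.750)⁴ = 484.0 × 0.3164 = 153.1.

1.5×10^2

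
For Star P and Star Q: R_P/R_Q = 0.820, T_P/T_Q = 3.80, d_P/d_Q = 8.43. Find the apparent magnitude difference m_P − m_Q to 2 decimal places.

L_P/L_Q = (0.820)²(3.80)⁴ = 140.2.
F_P/F_Q = (L_P/L_Q)/(d_P/d_Q)² = 140.2/71.06 = 1.973.
m_P − m_Q = −2.5 log₁₀(1.973) = -0.74.

-0.74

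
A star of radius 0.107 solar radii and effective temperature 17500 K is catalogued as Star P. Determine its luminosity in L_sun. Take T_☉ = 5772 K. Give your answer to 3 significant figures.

0.967 L_sun

L/L_☉ = (R/R_☉)² (T/T_☉)⁴ = (0.107)² × (17500/5772)⁴
       = 0.01145 × (3.032)⁴ = 0.01145 × 84.50 = 0.9674.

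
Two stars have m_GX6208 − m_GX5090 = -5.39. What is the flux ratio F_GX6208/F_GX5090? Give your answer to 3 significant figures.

143

F_GX6208/F_GX5090 = 10^(−(m_GX6208 − m_GX5090)/2.5) = 10^(5.39/2.5) = 10^2.156 = 143.2.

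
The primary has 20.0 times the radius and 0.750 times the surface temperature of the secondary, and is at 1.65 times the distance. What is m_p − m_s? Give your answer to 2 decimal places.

L_p/L_s = (20.0)²(0.750)⁴ = 126.6.
F_p/F_s = (L_p/L_s)/(d_p/d_s)² = 126.6/2.722 = 46.49.
m_p − m_s = −2.5 log₁₀(46.49) = -4.17.

-4.17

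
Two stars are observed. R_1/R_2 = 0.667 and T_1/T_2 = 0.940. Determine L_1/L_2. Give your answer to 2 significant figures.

0.35

From the Stefan–Boltzmann law, L ∝ R²T⁴, so
L_1/L_2 = (R_1/R_2)² (T_1/T_2)⁴ = (0.667)² × (0.940)⁴ = 0.4449 × 0.7807 = 0.3473.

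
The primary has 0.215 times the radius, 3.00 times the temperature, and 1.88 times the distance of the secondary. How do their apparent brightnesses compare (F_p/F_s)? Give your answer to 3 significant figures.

1.06

L_p/L_s = (R_p/R_s)²(T_p/T_s)⁴ = (0.215)² × (3.00)⁴ = 3.744.
F_p/F_s = (L_p/L_s)/(d_p/d_s)² = 3.744 / (1.88)² = 1.059.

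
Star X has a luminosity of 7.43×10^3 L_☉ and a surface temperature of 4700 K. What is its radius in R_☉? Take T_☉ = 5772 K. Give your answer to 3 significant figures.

130 R_☉

R/R_☉ = √(L/L_☉) / (T/T_☉)² = √(7.43×10^3) / (0.8143)²
       = 86.20 / 0.6630 = 130.0.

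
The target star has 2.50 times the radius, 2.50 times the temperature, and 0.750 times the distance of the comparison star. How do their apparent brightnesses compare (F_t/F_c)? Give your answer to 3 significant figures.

434

L_t/L_c = (R_t/R_c)²(T_t/T_c)⁴ = (2.50)² × (2.50)⁴ = 244.1.
F_t/F_c = (L_t/L_c)/(d_t/d_c)² = 244.1 / (0.750)² = 434.0.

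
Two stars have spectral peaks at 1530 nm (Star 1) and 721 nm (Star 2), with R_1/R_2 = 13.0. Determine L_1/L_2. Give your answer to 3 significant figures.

8.33

Wien's law gives T ∝ 1/λ_max, so T_1/T_2 = λ_2/λ_1 = 721/1530 = 0.4712.
Then L ∝ R²T⁴ gives L_1/L_2 = (13.0)² × (0.4712)⁴ = 169.0 × 0.04931 = 8.334.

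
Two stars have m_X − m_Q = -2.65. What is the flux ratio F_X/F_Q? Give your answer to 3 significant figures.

F_X/F_Q = 10^(−(m_X − m_Q)/2.5) = 10^(2.65/2.5) = 10^1.060 = 11.48.

11.5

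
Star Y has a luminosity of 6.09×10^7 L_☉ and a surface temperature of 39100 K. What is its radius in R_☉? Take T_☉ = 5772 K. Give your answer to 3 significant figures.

170 R_☉

R/R_☉ = √(L/L_☉) / (T/T_☉)² = √(6.09×10^7) / (6.774)²
       = 7804 / 45.89 = 170.1.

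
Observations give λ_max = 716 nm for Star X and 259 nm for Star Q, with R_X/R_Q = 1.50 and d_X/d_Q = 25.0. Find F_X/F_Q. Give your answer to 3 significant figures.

6.16×10^-5

Wien's law: T_X/T_Q = λ_Q/λ_X = 259/716 = 0.3617.
L_X/L_Q = (R_X/R_Q)²(T_X/T_Q)⁴ = (1.50)²(0.3617)⁴ = 0.03852.
F_X/F_Q = (L_X/L_Q)/(d_X/d_Q)² = 0.03852/(25.0)² = 6.164×10^-5.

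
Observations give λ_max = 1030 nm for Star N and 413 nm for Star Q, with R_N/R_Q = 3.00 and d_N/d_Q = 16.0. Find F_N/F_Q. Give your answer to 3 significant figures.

Wien's law: T_N/T_Q = λ_Q/λ_N = 413/1030 = 0.4010.
L_N/L_Q = (R_N/R_Q)²(T_N/T_Q)⁴ = (3.00)²(0.4010)⁴ = 0.2326.
F_N/F_Q = (L_N/L_Q)/(d_N/d_Q)² = 0.2326/(16.0)² = 9.088×10^-4.

9.09×10^-4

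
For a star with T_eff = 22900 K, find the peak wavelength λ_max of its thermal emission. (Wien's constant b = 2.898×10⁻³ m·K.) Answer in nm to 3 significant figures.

127 nm

λ_max = b/T = 2.898×10⁻³ / 22900 = 1.27×10^-7 m = 126.6 nm.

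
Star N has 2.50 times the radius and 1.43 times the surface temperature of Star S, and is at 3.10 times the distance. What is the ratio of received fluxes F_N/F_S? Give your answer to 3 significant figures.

L_N/L_S = (R_N/R_S)²(T_N/T_S)⁴ = (2.50)² × (1.43)⁴ = 26.14.
F_N/F_S = (L_N/L_S)/(d_N/d_S)² = 26.14 / (3.10)² = 2.720.

2.72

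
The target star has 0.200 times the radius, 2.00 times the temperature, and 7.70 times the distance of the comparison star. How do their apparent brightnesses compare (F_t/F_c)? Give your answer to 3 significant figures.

L_t/L_c = (R_t/R_c)²(T_t/T_c)⁴ = (0.200)² × (2.00)⁴ = 0.6400.
F_t/F_c = (L_t/L_c)/(d_t/d_c)² = 0.6400 / (7.70)² = 0.01079.

0.0108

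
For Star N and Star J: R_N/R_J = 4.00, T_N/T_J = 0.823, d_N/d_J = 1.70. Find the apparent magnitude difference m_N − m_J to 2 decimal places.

L_N/L_J = (4.00)²(0.823)⁴ = 7.340.
F_N/F_J = (L_N/L_J)/(d_N/d_J)² = 7.340/2.890 = 2.540.
m_N − m_J = −2.5 log₁₀(2.540) = -1.01.

-1.01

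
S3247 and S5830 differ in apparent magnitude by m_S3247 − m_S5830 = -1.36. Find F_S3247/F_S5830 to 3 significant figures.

3.50

F_S3247/F_S5830 = 10^(−(m_S3247 − m_S5830)/2.5) = 10^(1.36/2.5) = 10^0.544 = 3.499.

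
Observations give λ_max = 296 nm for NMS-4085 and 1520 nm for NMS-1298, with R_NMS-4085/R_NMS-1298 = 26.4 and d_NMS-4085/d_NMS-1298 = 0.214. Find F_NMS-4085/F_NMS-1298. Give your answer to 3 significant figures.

1.06×10^7

Wien's law: T_NMS-4085/T_NMS-1298 = λ_NMS-1298/λ_NMS-4085 = 1520/296 = 5.135.
L_NMS-4085/L_NMS-1298 = (R_NMS-4085/R_NMS-1298)²(T_NMS-4085/T_NMS-1298)⁴ = (26.4)²(5.135)⁴ = 4.846×10^5.
F_NMS-4085/F_NMS-1298 = (L_NMS-4085/L_NMS-1298)/(d_NMS-4085/d_NMS-1298)² = 4.846×10^5/(0.214)² = 1.058×10^7.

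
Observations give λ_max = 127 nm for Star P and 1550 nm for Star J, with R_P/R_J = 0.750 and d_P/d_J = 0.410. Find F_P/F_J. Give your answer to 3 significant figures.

Wien's law: T_P/T_J = λ_J/λ_P = 1550/127 = 12.20.
L_P/L_J = (R_P/R_J)²(T_P/T_J)⁴ = (0.750)²(12.20)⁴ = 1.248×10^4.
F_P/F_J = (L_P/L_J)/(d_P/d_J)² = 1.248×10^4/(0.410)² = 7.424×10^4.

7.42×10^4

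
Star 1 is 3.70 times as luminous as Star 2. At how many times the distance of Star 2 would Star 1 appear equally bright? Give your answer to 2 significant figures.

1.9

Equal flux requires L_1/d_1² = L_2/d_2², so d_1/d_2 = √(L_1/L_2)
= √(3.70) = 1.924.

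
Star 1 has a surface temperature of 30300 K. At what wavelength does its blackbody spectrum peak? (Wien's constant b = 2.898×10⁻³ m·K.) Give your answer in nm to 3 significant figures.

95.6 nm

λ_max = b/T = 2.898×10⁻³ / 30300 = 9.56×10^-8 m = 95.64 nm.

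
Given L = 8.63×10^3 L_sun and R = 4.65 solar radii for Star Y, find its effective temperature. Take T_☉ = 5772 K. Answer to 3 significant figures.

T/T_☉ = (L/L_☉)^(1/4) / (R/R_☉)^(1/2)
T = 5772 × (8.63×10^3)^(1/4) / √(4.65) = 5772 × 9.638 / 2.156 = 2.580×10^4 K.

2.58×10^4 K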